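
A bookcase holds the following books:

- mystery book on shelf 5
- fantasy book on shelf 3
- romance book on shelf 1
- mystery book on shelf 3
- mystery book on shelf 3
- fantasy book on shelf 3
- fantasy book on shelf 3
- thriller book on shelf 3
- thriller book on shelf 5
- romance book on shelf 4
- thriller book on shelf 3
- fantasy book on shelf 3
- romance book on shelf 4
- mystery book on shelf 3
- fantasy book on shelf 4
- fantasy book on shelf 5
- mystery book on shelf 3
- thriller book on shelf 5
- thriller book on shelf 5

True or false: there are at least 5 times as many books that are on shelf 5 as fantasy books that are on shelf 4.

True

|books on shelf 5| = 5.
|fantasy books on shelf 4| = 1.
The claim requires 5 ≥ 5 × 1 = 5, which holds.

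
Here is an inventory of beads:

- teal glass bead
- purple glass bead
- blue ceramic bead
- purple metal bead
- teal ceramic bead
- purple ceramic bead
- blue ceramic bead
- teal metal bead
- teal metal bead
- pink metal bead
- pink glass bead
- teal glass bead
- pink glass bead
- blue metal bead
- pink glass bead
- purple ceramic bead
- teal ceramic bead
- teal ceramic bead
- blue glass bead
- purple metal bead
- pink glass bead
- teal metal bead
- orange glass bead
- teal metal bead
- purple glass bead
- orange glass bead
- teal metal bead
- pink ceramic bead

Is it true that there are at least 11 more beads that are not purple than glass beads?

|beads that are not purple| = 22.
|glass beads| = 11.
The claim requires 22 − 11 = 11 ≥ 11, which holds.

True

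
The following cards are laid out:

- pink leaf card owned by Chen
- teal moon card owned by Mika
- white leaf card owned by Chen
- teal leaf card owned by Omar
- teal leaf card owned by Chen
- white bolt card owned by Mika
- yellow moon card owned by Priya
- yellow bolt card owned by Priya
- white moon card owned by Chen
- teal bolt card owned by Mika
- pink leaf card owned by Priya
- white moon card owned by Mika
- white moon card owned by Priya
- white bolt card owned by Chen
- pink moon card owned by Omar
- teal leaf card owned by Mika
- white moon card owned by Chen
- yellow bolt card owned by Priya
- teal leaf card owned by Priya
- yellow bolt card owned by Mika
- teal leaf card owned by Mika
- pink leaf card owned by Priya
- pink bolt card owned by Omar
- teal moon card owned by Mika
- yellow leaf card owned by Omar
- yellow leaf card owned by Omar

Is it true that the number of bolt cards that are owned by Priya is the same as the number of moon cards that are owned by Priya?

bolt cards owned by Priya: 2.
moon cards owned by Priya: 2.
The claim requires 2 = 2, which holds.

True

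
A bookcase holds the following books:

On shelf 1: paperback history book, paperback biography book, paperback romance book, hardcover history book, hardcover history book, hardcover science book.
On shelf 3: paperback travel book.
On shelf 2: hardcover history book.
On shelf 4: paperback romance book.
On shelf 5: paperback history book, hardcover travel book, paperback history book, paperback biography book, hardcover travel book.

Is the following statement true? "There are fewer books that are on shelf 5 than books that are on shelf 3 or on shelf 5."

There are 5 books on shelf 5.
There are 6 books on shelf 3 or on shelf 5.
The claim requires 5 < 6, which holds.

True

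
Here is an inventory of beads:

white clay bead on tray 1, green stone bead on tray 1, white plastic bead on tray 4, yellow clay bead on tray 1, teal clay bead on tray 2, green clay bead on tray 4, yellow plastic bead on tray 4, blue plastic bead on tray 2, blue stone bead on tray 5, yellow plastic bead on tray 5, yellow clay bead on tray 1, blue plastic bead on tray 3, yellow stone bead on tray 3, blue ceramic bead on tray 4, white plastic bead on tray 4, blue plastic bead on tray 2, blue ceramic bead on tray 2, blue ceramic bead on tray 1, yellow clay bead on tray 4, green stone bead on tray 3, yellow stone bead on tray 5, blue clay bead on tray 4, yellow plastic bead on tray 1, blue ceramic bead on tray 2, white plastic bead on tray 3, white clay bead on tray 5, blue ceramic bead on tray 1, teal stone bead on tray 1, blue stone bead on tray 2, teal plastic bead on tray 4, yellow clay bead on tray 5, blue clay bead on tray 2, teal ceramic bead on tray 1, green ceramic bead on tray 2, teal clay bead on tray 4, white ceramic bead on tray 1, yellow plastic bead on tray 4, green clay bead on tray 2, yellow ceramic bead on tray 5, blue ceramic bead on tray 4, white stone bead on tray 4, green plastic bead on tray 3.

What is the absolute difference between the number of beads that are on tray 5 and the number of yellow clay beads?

beads on tray 5: 6. yellow clay beads: 4.
|6 − 4| = 6 − 4 = 2.

2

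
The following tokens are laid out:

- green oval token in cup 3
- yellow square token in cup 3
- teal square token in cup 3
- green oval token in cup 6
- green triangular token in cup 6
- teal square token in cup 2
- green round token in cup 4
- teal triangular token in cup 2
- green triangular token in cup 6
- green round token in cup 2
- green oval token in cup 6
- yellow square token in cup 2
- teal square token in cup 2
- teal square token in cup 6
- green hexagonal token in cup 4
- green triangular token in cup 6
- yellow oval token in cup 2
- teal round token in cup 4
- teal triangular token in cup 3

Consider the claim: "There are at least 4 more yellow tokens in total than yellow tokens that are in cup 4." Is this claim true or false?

False

yellow tokens: 3.
yellow tokens in cup 4: 0.
The claim requires 3 − 0 = 3 ≥ 4, which does not hold.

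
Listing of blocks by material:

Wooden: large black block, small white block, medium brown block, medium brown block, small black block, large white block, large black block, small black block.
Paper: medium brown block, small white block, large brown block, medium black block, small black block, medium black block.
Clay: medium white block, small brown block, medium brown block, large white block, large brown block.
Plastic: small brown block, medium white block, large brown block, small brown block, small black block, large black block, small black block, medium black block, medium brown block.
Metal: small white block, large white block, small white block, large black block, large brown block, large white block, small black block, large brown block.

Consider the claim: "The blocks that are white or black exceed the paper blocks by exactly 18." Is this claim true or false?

False

|blocks that are white or black| = 23.
|paper blocks| = 6.
The claim requires 23 − 6 (= 17) to equal 18, which does not hold.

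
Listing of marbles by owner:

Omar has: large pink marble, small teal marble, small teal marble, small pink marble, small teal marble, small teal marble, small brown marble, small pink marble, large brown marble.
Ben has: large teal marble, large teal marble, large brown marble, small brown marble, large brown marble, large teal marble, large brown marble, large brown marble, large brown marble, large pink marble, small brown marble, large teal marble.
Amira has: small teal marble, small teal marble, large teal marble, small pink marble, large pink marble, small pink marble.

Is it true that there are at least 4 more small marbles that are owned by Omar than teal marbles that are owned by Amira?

small marbles owned by Omar: 7.
teal marbles owned by Amira: 3.
The claim requires 7 − 3 = 4 ≥ 4, which holds.

True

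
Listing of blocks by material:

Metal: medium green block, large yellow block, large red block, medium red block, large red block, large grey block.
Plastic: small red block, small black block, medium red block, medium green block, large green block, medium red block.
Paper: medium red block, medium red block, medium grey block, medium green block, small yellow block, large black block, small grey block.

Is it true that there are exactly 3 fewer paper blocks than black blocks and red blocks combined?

True

paper blocks: 7.
black blocks: 2; red blocks: 8; combined: 2 + 8 = 10.
The claim requires 10 − 7 (= 3) to equal 3, which holds.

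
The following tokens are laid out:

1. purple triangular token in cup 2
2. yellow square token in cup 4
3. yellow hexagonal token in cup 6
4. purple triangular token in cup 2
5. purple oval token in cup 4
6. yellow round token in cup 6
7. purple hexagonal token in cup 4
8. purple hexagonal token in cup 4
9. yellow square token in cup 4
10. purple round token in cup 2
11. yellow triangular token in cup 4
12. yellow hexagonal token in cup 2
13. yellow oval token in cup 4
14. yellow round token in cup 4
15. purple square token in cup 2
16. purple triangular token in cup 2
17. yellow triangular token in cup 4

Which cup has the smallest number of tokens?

cup 6

Counts by cup: cup 4→9, cup 2→6, cup 6→2.
The minimum is 2, held uniquely by cup 6.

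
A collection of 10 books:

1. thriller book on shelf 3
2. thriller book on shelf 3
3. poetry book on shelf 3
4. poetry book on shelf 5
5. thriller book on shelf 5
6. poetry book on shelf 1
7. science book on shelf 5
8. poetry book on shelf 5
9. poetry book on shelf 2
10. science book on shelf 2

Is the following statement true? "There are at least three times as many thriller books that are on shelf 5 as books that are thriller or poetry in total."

False

There is 1 thriller book on shelf 5.
There are 8 books that are thriller or poetry.
The claim requires 1 ≥ 3 × 8 = 24, which does not hold.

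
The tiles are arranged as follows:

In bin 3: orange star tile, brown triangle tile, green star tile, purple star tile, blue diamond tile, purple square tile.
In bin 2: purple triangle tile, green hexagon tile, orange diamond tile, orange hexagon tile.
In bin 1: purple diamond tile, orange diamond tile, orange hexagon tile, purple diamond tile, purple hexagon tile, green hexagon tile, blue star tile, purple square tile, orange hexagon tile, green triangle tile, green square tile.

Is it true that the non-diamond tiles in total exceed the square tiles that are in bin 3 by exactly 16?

|non-diamond tiles| = 16.
|square tiles in bin 3| = 1.
The claim requires 16 − 1 (= 15) to equal 16, which does not hold.

False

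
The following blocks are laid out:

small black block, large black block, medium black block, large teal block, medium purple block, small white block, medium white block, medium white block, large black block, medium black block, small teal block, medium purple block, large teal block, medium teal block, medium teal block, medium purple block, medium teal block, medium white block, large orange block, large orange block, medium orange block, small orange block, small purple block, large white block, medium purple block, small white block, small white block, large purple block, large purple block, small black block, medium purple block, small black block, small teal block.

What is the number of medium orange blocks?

1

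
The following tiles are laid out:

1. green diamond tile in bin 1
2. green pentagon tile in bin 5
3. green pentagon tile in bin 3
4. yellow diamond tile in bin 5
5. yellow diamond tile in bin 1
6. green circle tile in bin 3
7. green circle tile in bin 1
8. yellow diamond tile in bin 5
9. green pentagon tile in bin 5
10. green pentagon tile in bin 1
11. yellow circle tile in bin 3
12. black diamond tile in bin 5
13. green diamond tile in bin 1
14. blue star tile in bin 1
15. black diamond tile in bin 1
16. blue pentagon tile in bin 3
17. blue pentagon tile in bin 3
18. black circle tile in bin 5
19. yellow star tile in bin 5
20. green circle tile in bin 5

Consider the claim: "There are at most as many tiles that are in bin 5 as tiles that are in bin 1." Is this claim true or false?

There are 8 tiles in bin 5.
There are 7 tiles in bin 1.
The claim requires 8 ≤ 7, which does not hold.

False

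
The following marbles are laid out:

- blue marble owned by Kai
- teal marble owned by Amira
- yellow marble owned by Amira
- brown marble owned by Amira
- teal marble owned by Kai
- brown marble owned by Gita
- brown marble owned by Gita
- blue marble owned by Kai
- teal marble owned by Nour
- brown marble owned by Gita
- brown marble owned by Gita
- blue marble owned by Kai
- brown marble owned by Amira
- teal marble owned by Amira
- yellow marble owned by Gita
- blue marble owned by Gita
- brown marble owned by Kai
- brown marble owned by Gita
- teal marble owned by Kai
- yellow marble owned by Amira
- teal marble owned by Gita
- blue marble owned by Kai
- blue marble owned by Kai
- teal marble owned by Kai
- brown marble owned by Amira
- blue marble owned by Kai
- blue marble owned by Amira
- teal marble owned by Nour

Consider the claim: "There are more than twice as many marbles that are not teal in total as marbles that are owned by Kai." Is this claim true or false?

There are 20 marbles that are not teal.
Count of marbles owned by Kai: 10.
The claim requires 20 > 2 × 10 = 20, which does not hold.

False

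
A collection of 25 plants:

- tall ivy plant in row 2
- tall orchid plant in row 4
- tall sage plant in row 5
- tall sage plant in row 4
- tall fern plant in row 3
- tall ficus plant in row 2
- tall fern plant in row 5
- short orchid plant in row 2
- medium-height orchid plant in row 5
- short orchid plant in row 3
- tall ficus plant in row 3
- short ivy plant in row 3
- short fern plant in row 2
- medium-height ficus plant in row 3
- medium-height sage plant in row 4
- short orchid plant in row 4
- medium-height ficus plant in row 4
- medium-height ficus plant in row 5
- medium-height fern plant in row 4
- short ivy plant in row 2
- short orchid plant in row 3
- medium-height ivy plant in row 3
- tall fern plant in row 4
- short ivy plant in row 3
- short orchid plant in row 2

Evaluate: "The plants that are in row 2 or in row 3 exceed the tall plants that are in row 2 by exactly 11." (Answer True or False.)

False

plants in row 2 or in row 3: 14.
tall plants in row 2: 2.
The claim requires 14 − 2 (= 12) to equal 11, which does not hold.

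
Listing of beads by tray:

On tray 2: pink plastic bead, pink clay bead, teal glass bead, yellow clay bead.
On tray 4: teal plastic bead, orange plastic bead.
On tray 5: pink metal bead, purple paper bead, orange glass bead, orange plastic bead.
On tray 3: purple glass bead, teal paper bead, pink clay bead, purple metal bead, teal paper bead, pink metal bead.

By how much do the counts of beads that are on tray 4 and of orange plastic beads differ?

beads on tray 4: 2. orange plastic beads: 2.
|2 − 2| = 2 − 2 = 0.

0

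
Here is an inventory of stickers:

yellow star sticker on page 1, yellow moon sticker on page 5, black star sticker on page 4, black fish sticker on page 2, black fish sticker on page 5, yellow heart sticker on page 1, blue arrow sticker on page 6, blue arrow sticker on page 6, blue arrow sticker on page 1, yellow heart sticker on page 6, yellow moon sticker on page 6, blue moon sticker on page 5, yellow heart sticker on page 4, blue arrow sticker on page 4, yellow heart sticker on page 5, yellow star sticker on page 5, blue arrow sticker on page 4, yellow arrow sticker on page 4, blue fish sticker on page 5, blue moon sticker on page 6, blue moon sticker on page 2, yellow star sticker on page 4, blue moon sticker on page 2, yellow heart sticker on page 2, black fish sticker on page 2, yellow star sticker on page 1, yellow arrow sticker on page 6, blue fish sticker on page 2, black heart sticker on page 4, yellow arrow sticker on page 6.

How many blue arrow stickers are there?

5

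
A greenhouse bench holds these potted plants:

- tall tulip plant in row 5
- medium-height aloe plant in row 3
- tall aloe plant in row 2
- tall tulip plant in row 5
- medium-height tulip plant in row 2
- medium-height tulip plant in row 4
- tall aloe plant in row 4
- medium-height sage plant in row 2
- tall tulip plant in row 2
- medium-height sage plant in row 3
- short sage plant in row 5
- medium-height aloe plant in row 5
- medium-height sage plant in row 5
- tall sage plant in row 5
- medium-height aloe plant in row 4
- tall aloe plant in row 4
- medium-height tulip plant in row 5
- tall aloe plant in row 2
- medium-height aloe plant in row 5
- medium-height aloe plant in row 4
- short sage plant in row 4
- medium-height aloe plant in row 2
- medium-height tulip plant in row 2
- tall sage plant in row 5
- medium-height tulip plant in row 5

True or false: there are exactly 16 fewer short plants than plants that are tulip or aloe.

True

There are 2 short plants.
There are 18 plants that are tulip or aloe.
The claim requires 18 − 2 (= 16) to equal 16, which holds.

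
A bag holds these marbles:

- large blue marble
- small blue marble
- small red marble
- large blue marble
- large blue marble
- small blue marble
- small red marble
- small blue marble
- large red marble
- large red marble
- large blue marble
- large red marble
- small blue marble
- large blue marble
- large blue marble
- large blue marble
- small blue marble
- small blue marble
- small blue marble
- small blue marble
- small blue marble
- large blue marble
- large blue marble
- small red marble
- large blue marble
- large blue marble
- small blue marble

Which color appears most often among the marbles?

blue

Counts by color: blue 21, red 6.
The maximum is 21, held uniquely by blue.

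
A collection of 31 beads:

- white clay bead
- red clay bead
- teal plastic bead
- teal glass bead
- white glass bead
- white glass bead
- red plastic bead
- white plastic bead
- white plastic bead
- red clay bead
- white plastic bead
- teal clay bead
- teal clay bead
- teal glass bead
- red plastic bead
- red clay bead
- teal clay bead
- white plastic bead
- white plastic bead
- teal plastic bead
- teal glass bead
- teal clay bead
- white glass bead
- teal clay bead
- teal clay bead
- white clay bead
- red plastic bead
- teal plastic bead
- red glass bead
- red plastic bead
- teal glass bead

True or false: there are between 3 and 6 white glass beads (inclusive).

|white glass beads| = 3.
The claim requires 3 ≤ 3 ≤ 6, which holds.

True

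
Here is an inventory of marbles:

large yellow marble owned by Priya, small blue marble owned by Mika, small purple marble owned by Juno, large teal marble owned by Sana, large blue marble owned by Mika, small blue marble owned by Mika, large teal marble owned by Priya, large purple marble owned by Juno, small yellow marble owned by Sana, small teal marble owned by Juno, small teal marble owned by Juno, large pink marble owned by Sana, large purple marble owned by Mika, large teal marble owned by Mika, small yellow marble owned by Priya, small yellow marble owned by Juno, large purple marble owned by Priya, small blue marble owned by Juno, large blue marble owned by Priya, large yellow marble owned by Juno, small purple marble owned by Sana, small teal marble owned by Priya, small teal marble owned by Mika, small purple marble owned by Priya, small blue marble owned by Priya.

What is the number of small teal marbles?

4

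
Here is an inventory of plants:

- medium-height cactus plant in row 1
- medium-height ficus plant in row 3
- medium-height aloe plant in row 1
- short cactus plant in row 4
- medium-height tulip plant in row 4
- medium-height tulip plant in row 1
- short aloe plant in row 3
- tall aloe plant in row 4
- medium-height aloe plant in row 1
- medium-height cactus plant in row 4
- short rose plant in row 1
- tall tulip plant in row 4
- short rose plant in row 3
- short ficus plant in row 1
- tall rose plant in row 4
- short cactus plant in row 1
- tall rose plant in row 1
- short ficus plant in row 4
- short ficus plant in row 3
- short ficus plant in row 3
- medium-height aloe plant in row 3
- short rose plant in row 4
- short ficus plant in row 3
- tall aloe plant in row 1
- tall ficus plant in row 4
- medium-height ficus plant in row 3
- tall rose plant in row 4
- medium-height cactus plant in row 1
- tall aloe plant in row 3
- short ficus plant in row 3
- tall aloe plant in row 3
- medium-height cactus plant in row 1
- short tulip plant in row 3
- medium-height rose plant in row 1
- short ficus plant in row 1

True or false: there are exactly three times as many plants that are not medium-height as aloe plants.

There are 23 plants that are not medium-height.
There are 8 aloe plants.
The claim requires 23 = 3 × 8 = 24, which does not hold.

False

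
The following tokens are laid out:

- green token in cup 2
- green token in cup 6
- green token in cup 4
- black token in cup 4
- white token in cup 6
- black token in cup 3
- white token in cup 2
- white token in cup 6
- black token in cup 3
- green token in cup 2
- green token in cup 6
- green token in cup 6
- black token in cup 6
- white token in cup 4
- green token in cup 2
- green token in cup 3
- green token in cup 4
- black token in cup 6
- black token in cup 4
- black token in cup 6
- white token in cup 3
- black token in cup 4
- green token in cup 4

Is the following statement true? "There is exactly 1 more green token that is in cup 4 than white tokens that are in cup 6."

There are 3 green tokens in cup 4.
There are 2 white tokens in cup 6.
The claim requires 3 − 2 (= 1) to equal 1, which holds.

True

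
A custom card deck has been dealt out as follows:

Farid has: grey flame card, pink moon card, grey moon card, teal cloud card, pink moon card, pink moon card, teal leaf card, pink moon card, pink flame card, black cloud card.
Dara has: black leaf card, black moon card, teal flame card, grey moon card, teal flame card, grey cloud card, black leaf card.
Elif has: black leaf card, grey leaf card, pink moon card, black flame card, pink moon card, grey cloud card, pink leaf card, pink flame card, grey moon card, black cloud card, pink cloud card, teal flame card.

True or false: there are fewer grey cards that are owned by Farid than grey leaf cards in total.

Count of grey cards owned by Farid: 2.
There is 1 grey leaf card.
The claim requires 2 < 1, which does not hold.

False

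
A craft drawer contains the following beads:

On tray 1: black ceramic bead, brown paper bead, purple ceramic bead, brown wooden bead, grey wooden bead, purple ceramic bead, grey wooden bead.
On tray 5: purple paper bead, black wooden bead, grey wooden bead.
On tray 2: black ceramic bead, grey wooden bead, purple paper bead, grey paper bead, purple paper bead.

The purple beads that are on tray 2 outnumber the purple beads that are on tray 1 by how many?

purple beads on tray 2: 2.
purple beads on tray 1: 2.
2 − 2 = 0.

0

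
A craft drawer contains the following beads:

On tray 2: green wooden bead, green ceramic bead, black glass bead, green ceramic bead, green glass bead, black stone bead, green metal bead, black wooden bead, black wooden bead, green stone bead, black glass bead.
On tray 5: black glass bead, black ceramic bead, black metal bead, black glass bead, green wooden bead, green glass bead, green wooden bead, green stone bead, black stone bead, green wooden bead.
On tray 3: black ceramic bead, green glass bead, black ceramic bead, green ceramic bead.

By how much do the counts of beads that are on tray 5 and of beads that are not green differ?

beads on tray 5: 10. beads that are not green: 12.
|10 − 12| = 12 − 10 = 2.

2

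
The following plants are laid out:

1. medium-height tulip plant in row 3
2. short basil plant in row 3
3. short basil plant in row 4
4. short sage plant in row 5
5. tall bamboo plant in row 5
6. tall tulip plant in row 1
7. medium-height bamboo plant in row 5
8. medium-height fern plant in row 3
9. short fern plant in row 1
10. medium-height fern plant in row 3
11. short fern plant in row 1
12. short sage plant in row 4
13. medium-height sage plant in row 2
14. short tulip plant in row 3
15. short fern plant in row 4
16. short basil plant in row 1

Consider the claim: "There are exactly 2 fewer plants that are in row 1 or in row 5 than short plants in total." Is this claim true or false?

True

|plants in row 1 or in row 5| = 7.
|short plants| = 9.
The claim requires 9 − 7 (= 2) to equal 2, which holds.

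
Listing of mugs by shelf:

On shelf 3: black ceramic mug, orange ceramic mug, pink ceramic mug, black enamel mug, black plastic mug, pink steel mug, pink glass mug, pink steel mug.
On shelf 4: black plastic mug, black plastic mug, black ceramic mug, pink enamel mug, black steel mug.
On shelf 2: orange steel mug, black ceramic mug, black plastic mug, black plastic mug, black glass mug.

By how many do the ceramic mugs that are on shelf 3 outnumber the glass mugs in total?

1

ceramic mugs on shelf 3: 3.
glass mugs: 2.
3 − 2 = 1.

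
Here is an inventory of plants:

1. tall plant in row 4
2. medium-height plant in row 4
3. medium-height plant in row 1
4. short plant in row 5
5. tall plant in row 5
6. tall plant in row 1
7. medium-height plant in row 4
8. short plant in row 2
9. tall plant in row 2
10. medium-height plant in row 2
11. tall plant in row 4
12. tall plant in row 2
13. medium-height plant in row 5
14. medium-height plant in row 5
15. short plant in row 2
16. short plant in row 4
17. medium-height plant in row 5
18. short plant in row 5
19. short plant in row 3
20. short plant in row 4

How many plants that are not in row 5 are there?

Total plants: 20; with the excluded value: 6; remaining 20 − 6 = 14.

14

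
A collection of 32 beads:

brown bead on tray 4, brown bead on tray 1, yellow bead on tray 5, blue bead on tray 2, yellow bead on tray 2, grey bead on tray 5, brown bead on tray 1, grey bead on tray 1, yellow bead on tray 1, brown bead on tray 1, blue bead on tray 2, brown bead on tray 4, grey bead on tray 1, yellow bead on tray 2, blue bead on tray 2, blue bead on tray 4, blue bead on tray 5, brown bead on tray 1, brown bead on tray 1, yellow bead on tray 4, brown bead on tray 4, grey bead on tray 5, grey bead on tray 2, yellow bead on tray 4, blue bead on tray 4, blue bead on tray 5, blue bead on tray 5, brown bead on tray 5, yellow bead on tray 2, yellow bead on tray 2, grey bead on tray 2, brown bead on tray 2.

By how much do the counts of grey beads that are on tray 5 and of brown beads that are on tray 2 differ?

grey beads on tray 5: 2. brown beads on tray 2: 1.
|2 − 1| = 2 − 1 = 1.

1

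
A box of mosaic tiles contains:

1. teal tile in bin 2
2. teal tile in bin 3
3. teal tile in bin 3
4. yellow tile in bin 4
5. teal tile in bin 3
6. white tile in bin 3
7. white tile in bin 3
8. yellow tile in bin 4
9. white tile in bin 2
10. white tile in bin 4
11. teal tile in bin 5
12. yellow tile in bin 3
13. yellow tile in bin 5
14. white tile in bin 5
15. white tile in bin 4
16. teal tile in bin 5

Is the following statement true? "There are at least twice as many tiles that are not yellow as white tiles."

True

There are 12 tiles that are not yellow.
There are 6 white tiles.
The claim requires 12 ≥ 2 × 6 = 12, which holds.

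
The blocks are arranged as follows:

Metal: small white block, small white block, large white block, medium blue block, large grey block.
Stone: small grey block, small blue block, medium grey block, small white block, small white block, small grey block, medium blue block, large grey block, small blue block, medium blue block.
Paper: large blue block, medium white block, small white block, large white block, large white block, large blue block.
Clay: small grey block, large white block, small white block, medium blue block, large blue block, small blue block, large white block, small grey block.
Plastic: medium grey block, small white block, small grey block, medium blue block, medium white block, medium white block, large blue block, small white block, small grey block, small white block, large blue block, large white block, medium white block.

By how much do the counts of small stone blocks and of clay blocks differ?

2

small stone blocks: 6. clay blocks: 8.
|6 − 8| = 8 − 6 = 2.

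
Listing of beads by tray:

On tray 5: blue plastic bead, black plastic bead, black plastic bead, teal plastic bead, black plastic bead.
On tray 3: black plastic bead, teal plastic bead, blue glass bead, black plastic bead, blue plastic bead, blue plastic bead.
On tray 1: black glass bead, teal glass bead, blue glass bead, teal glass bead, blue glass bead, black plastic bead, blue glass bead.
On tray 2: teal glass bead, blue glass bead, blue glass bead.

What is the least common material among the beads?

Counts by material: plastic 11, glass 10.
The minimum is 10, held uniquely by glass.

glass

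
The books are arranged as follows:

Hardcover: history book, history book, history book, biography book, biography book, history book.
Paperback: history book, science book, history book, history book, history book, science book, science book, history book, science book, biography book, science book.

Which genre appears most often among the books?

Counts by genre: history 9, science 5, biography 3.
The maximum is 9, held uniquely by history.

history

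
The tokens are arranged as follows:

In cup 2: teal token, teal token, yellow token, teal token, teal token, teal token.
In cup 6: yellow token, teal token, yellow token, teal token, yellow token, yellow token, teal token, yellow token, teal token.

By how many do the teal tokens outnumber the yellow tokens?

teal tokens: 9.
yellow tokens: 6.
9 − 6 = 3.

3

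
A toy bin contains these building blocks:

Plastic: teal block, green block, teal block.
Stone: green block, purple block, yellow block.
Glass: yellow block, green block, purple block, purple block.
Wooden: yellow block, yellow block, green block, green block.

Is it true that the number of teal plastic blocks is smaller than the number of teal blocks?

There are 2 teal plastic blocks.
There are 2 teal blocks.
The claim requires 2 < 2, which does not hold.

False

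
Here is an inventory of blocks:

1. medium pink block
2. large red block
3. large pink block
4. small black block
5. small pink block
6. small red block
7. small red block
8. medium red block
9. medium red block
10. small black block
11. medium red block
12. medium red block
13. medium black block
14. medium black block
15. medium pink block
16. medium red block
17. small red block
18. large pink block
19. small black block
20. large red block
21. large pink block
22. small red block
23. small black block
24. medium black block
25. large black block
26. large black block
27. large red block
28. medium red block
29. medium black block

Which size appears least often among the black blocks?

large

Counts by size (restricted to black blocks): small 4, medium 4, large 2.
The minimum is 2, held uniquely by large.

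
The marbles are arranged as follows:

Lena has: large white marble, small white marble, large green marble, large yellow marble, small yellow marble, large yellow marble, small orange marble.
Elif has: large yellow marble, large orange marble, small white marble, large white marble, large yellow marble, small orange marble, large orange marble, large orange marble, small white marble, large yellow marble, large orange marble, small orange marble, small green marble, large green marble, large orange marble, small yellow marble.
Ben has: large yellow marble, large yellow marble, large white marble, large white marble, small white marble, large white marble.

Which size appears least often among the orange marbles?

Counts by size (restricted to orange marbles): large 5, small 3.
The minimum is 3, held uniquely by small.

small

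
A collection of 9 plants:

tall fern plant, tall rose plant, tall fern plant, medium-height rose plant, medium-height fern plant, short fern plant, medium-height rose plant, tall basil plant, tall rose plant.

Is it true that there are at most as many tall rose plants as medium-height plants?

True

tall rose plants: 2.
medium-height plants: 3.
The claim requires 2 ≤ 3, which holds.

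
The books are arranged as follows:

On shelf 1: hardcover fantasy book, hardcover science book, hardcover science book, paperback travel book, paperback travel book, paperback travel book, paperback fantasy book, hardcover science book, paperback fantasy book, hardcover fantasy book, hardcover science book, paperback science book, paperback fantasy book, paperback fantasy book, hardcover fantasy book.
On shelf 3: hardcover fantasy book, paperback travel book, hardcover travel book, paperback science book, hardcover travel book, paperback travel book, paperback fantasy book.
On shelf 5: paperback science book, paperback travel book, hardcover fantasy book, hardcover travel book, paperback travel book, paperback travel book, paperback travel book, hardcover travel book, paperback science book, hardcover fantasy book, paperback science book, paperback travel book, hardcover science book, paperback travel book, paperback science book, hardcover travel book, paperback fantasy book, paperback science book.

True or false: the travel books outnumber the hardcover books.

There are 16 travel books.
There are 16 hardcover books.
The claim requires 16 > 16, which does not hold.

False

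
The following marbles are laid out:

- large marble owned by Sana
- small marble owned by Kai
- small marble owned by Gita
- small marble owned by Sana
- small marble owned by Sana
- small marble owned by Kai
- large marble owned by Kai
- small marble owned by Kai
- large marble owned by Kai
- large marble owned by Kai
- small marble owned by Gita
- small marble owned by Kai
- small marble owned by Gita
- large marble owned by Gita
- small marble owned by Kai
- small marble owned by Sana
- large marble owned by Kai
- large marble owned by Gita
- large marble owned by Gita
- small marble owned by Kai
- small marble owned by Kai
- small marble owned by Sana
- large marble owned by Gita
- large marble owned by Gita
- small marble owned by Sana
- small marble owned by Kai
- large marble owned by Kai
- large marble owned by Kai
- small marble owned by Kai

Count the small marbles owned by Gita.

3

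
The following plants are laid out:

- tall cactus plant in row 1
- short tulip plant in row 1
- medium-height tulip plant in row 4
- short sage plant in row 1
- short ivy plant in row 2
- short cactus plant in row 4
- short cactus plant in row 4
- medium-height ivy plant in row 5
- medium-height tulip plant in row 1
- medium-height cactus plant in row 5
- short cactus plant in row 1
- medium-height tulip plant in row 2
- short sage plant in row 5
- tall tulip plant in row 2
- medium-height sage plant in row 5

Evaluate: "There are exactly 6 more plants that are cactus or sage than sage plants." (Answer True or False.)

plants that are cactus or sage: 8.
sage plants: 3.
The claim requires 8 − 3 (= 5) to equal 6, which does not hold.

False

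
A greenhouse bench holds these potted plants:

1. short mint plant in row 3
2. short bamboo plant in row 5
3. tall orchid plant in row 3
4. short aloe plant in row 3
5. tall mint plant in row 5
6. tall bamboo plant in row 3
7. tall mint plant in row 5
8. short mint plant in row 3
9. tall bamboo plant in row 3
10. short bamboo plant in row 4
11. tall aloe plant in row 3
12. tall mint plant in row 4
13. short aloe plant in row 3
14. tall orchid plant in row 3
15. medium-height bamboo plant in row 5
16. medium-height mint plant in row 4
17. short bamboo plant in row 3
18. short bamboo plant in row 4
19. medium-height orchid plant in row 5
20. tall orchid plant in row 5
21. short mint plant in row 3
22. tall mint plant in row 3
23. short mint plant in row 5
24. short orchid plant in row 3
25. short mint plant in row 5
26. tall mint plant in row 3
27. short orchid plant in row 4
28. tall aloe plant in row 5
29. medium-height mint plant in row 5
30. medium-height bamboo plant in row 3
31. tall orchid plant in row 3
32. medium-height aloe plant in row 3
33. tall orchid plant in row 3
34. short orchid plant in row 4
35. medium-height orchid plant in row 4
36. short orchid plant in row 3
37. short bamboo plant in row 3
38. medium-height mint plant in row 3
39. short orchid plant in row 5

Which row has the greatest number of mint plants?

row 3

Counts by row (restricted to mint plants): row 3→6, row 5→5, row 4→2.
The maximum is 6, held uniquely by row 3.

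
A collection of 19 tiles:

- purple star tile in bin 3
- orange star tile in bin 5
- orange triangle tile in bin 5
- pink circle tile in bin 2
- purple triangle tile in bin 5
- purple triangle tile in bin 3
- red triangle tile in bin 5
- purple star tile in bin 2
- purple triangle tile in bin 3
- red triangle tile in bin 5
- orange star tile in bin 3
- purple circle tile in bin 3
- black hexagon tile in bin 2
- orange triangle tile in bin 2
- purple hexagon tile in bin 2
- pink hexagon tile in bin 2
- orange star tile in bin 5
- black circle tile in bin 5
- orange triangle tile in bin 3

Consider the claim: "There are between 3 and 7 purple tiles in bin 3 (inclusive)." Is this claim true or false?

purple tiles in bin 3: 4.
The claim requires 3 ≤ 4 ≤ 7, which holds.

True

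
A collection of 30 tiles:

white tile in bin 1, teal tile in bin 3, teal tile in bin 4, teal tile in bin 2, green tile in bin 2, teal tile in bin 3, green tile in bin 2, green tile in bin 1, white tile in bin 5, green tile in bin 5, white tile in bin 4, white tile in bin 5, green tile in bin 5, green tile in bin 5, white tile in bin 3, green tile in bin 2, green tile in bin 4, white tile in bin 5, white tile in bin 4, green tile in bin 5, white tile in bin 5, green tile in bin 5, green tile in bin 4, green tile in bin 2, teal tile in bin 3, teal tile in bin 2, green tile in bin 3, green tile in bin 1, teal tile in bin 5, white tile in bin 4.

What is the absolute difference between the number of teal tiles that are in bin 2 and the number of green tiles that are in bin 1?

0

teal tiles in bin 2: 2. green tiles in bin 1: 2.
|2 − 2| = 2 − 2 = 0.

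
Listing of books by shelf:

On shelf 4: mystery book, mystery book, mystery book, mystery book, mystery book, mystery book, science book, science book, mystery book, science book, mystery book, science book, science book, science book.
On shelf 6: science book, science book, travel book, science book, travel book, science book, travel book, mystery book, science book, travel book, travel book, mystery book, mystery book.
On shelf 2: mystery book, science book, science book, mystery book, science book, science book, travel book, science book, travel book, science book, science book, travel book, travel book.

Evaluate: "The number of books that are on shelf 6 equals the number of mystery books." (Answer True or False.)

books on shelf 6: 13.
mystery books: 13.
The claim requires 13 = 13, which holds.

True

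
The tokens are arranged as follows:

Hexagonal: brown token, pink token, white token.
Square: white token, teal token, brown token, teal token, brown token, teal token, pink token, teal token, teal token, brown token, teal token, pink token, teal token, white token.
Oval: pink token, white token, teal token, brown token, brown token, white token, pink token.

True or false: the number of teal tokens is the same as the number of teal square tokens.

|teal tokens| = 8.
|teal square tokens| = 7.
The claim requires 8 = 7, which does not hold.

False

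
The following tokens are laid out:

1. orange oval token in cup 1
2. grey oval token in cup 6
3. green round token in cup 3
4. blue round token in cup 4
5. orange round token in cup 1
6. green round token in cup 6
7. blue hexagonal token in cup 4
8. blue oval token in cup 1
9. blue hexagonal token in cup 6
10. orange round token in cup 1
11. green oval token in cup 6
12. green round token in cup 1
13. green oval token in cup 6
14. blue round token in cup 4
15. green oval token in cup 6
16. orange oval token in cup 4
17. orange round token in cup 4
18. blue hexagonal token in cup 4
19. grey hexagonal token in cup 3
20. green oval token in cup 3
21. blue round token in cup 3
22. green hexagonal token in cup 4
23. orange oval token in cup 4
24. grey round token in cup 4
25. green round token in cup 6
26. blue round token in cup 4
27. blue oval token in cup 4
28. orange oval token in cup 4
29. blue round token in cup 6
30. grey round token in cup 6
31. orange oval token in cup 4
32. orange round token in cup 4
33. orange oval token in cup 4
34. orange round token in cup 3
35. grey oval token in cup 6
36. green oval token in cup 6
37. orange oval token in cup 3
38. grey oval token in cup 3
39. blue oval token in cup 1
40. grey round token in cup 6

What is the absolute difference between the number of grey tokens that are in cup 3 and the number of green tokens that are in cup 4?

grey tokens in cup 3: 2. green tokens in cup 4: 1.
|2 − 1| = 2 − 1 = 1.

1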